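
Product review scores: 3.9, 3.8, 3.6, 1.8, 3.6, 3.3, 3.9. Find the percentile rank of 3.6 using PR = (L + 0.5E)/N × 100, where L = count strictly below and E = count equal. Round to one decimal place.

42.9

N = 7.
Strictly below 3.6: 2. Equal to 3.6: 2.
PR = (2 + 0.5·2)/7 × 100 = 42.9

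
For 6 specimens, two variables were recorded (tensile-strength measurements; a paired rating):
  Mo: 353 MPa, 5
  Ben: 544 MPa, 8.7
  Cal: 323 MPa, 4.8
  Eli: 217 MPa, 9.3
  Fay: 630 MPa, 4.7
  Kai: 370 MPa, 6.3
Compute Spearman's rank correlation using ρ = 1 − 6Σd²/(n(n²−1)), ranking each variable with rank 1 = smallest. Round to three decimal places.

-0.429

Ranks of variable 1: 3, 5, 2, 1, 6, 4
Ranks of variable 2: 3, 5, 2, 6, 1, 4
d = r₁ − r₂: 0, 0, 0, -5, 5, 0
d²: 0, 0, 0, 25, 25, 0; Σd² = 50
ρ = 1 − 6·50/(6·35) = 1 − 300/210 = -0.429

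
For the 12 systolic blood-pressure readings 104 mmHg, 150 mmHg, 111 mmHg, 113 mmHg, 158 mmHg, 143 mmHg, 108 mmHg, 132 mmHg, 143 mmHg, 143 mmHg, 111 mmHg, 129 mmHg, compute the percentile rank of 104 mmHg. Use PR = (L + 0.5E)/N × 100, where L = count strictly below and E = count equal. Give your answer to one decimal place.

N = 12.
Strictly below 104: 0. Equal to 104: 1.
PR = (0 + 0.5·1)/12 × 100 = 4.2

4.2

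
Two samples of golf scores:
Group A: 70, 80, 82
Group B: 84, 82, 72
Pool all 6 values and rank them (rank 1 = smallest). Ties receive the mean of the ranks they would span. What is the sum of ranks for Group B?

Sorted (ascending): 70, 72, 80, 82, 82, 84
The 2 values of 82 occupy positions 4–5 → average rank (4+5)/2 = 4.5.
Group B values → pooled ranks: 84→6, 82→4.5, 72→2
Rank sum = 6 + 4.5 + 2 = 12.5

12.5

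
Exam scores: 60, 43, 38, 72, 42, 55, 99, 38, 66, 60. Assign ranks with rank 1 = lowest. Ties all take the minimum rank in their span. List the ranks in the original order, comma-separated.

Sorted (ascending): 38, 38, 42, 43, 55, 60, 60, 66, 72, 99
The 2 values of 38 occupy positions 1–2 → each gets rank 1.
The 2 values of 60 occupy positions 6–7 → each gets rank 6.

6, 4, 1, 9, 3, 5, 10, 1, 8, 6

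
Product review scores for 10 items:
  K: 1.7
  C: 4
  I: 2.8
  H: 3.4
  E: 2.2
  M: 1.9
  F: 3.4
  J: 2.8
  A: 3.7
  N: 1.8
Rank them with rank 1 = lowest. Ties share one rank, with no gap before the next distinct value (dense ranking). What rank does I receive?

5

Sorted (ascending): 1.7, 1.8, 1.9, 2.2, 2.8, 2.8, 3.4, 3.4, 3.7, 4
The 2 values of 2.8 share dense rank 5.
The 2 values of 3.4 share dense rank 6.
Remaining distinct values take the next consecutive integers.
I has value 2.8 → rank 5.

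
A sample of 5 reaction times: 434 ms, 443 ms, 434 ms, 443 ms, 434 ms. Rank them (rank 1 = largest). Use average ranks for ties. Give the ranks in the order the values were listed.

4, 1.5, 4, 1.5, 4

Sorted (descending): 443, 443, 434, 434, 434
The 2 values of 443 occupy positions 1–2 → average rank (1+2)/2 = 1.5.
The 3 values of 434 occupy positions 3–5 → average rank 4.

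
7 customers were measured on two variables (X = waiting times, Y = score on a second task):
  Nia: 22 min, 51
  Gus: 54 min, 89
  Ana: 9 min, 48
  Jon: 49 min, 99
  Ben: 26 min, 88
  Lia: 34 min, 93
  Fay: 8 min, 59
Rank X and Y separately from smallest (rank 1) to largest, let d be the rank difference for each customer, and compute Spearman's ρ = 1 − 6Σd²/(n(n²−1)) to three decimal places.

0.786

Ranks of variable 1: 3, 7, 2, 6, 4, 5, 1
Ranks of variable 2: 2, 5, 1, 7, 4, 6, 3
d = r₁ − r₂: 1, 2, 1, -1, 0, -1, -2
d²: 1, 4, 1, 1, 0, 1, 4; Σd² = 12
ρ = 1 − 6·12/(7·48) = 1 − 72/336 = 0.786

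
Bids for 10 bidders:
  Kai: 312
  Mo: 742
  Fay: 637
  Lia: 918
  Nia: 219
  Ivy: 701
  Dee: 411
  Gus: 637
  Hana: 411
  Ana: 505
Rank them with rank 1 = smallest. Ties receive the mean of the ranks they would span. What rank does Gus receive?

Sorted (ascending): 219, 312, 411, 411, 505, 637, 637, 701, 742, 918
The 2 values of 411 occupy positions 3–4 → average rank (3+4)/2 = 3.5.
The 2 values of 637 occupy positions 6–7 → average rank (6+7)/2 = 6.5.
Gus has value 637 → rank 6.5.

6.5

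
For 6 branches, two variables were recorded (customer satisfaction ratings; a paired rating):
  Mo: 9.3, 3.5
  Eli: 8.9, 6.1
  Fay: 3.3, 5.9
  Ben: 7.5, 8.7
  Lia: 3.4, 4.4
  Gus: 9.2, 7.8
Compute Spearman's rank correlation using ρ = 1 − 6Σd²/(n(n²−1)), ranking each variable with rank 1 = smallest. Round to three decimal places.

-0.086

Ranks of variable 1: 6, 4, 1, 3, 2, 5
Ranks of variable 2: 1, 4, 3, 6, 2, 5
d = r₁ − r₂: 5, 0, -2, -3, 0, 0
d²: 25, 0, 4, 9, 0, 0; Σd² = 38
ρ = 1 − 6·38/(6·35) = 1 − 228/210 = -0.086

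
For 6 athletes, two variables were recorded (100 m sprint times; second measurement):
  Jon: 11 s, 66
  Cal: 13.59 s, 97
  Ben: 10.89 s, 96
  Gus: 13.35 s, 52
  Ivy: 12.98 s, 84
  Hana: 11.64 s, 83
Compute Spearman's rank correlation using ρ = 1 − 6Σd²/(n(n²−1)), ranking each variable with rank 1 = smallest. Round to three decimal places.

0.086

Ranks of variable 1: 2, 6, 1, 5, 4, 3
Ranks of variable 2: 2, 6, 5, 1, 4, 3
d = r₁ − r₂: 0, 0, -4, 4, 0, 0
d²: 0, 0, 16, 16, 0, 0; Σd² = 32
ρ = 1 − 6·32/(6·35) = 1 − 192/210 = 0.086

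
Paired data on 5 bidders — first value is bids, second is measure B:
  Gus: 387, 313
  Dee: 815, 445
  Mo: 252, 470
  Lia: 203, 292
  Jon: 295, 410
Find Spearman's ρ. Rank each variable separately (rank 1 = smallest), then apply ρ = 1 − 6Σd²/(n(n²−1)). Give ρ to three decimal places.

Ranks of variable 1: 4, 5, 2, 1, 3
Ranks of variable 2: 2, 4, 5, 1, 3
d = r₁ − r₂: 2, 1, -3, 0, 0
d²: 4, 1, 9, 0, 0; Σd² = 14
ρ = 1 − 6·14/(5·24) = 1 − 84/120 = 0.300

0.300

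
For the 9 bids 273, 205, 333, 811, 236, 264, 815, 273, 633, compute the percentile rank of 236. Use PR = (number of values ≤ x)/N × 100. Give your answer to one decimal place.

N = 9.
Strictly below 236: 1. Equal to 236: 1.
PR = 2/9 × 100 = 22.2

22.2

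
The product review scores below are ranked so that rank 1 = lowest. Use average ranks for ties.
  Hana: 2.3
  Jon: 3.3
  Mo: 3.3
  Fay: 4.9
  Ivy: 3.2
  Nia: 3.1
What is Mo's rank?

Sorted (ascending): 2.3, 3.1, 3.2, 3.3, 3.3, 4.9
The 2 values of 3.3 occupy positions 4–5 → average rank (4+5)/2 = 4.5.
Mo has value 3.3 → rank 4.5.

4.5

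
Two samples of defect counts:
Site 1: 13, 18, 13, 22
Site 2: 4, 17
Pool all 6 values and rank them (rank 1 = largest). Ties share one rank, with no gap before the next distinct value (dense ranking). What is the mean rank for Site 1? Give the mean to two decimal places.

Sorted (descending): 22, 18, 17, 13, 13, 4
The 2 values of 13 share dense rank 4.
Remaining distinct values take the next consecutive integers.
Site 1 values → pooled ranks: 13→4, 18→2, 13→4, 22→1
Mean rank = (4 + 2 + 4 + 1) / 4 = 2.75

2.75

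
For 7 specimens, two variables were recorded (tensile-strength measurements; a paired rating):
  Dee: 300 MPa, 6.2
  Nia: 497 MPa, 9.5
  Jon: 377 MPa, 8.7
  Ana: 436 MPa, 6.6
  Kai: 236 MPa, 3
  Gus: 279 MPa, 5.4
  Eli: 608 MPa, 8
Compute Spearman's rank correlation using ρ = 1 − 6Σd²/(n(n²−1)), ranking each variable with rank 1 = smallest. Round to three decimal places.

Ranks of variable 1: 3, 6, 4, 5, 1, 2, 7
Ranks of variable 2: 3, 7, 6, 4, 1, 2, 5
d = r₁ − r₂: 0, -1, -2, 1, 0, 0, 2
d²: 0, 1, 4, 1, 0, 0, 4; Σd² = 10
ρ = 1 − 6·10/(7·48) = 1 − 60/336 = 0.821

0.821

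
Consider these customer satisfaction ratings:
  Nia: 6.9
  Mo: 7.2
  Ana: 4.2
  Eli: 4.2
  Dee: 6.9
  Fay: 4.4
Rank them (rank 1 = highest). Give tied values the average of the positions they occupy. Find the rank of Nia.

2.5

Sorted (descending): 7.2, 6.9, 6.9, 4.4, 4.2, 4.2
The 2 values of 6.9 occupy positions 2–3 → average rank (2+3)/2 = 2.5.
The 2 values of 4.2 occupy positions 5–6 → average rank (5+6)/2 = 5.5.
Nia has value 6.9 → rank 2.5.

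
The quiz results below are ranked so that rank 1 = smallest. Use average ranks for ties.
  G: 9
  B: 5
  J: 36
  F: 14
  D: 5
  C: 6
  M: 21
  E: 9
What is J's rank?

8

Sorted (ascending): 5, 5, 6, 9, 9, 14, 21, 36
The 2 values of 5 occupy positions 1–2 → average rank (1+2)/2 = 1.5.
The 2 values of 9 occupy positions 4–5 → average rank (4+5)/2 = 4.5.
J has value 36 → rank 8.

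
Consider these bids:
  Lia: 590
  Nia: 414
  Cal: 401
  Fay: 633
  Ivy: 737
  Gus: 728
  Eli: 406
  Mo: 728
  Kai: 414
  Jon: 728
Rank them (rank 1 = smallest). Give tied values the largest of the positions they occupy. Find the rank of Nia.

4

Sorted (ascending): 401, 406, 414, 414, 590, 633, 728, 728, 728, 737
The 2 values of 414 occupy positions 3–4 → each gets rank 4.
The 3 values of 728 occupy positions 7–9 → each gets rank 9.
Nia has value 414 → rank 4.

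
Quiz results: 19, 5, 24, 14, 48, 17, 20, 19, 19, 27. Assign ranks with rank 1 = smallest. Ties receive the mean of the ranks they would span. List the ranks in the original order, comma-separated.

5, 1, 8, 2, 10, 3, 7, 5, 5, 9

Sorted (ascending): 5, 14, 17, 19, 19, 19, 20, 24, 27, 48
The 3 values of 19 occupy positions 4–6 → average rank 5.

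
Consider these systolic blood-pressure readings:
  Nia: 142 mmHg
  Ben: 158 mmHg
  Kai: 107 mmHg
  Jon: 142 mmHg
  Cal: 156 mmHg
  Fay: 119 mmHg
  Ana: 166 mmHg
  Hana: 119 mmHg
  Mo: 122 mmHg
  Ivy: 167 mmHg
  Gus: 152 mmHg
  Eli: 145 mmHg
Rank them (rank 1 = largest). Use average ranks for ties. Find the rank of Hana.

Sorted (descending): 167, 166, 158, 156, 152, 145, 142, 142, 122, 119, 119, 107
The 2 values of 142 occupy positions 7–8 → average rank (7+8)/2 = 7.5.
The 2 values of 119 occupy positions 10–11 → average rank (10+11)/2 = 10.5.
Hana has value 119 mmHg → rank 10.5.

10.5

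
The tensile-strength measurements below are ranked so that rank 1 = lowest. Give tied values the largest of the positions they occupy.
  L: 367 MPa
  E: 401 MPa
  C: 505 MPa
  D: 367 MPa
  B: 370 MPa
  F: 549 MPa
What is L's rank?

Sorted (ascending): 367, 367, 370, 401, 505, 549
The 2 values of 367 occupy positions 1–2 → each gets rank 2.
L has value 367 MPa → rank 2.

2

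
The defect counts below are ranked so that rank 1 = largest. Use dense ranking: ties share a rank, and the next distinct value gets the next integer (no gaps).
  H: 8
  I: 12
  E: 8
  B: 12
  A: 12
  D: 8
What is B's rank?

1

Sorted (descending): 12, 12, 12, 8, 8, 8
The 3 values of 12 share dense rank 1.
The 3 values of 8 share dense rank 2.
B has value 12 → rank 1.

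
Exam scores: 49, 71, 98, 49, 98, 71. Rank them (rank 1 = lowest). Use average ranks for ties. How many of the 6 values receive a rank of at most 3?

Sorted (ascending): 49, 49, 71, 71, 98, 98
The 2 values of 49 occupy positions 1–2 → average rank (1+2)/2 = 1.5.
The 2 values of 71 occupy positions 3–4 → average rank (3+4)/2 = 3.5.
The 2 values of 98 occupy positions 5–6 → average rank (5+6)/2 = 5.5.
Ranks ≤ 3: {1.5, 1.5} → 2 values.

2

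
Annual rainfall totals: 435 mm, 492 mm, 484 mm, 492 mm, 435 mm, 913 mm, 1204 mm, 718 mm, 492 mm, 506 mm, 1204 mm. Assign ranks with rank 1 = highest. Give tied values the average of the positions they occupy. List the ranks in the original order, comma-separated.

10.5, 7, 9, 7, 10.5, 3, 1.5, 4, 7, 5, 1.5

Sorted (descending): 1204, 1204, 913, 718, 506, 492, 492, 492, 484, 435, 435
The 2 values of 1204 occupy positions 1–2 → average rank (1+2)/2 = 1.5.
The 3 values of 492 occupy positions 6–8 → average rank 7.
The 2 values of 435 occupy positions 10–11 → average rank (10+11)/2 = 10.5.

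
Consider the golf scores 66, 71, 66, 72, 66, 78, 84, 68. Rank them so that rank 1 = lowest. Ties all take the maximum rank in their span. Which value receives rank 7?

78

Sorted (ascending): 66, 66, 66, 68, 71, 72, 78, 84
The 3 values of 66 occupy positions 1–3 → each gets rank 3.
Rank 7 → value 78.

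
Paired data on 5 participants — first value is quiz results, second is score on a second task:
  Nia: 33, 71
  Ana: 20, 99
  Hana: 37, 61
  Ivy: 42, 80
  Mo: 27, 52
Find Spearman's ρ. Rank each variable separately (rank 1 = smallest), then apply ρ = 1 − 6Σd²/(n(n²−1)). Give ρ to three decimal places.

-0.100

Ranks of variable 1: 3, 1, 4, 5, 2
Ranks of variable 2: 3, 5, 2, 4, 1
d = r₁ − r₂: 0, -4, 2, 1, 1
d²: 0, 16, 4, 1, 1; Σd² = 22
ρ = 1 − 6·22/(5·24) = 1 − 132/120 = -0.100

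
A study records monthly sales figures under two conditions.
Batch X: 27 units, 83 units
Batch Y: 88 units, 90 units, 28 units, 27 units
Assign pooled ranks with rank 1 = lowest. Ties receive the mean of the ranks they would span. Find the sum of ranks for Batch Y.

15.5

Sorted (ascending): 27, 27, 28, 83, 88, 90
The 2 values of 27 occupy positions 1–2 → average rank (1+2)/2 = 1.5.
Batch Y values → pooled ranks: 88→5, 90→6, 28→3, 27→1.5
Rank sum = 5 + 6 + 3 + 1.5 = 15.5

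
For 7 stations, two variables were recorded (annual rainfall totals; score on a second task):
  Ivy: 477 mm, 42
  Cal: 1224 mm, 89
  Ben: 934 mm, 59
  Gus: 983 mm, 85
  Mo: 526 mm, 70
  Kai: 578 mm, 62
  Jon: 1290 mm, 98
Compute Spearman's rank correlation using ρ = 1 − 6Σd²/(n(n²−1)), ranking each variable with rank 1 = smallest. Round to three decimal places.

Ranks of variable 1: 1, 6, 4, 5, 2, 3, 7
Ranks of variable 2: 1, 6, 2, 5, 4, 3, 7
d = r₁ − r₂: 0, 0, 2, 0, -2, 0, 0
d²: 0, 0, 4, 0, 4, 0, 0; Σd² = 8
ρ = 1 − 6·8/(7·48) = 1 − 48/336 = 0.857

0.857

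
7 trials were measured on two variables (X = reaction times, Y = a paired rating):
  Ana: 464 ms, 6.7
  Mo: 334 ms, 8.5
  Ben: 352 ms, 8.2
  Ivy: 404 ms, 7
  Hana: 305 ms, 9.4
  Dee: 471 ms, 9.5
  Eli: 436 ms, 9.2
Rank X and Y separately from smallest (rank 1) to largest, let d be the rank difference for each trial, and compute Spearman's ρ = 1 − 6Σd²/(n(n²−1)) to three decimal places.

-0.036

Ranks of variable 1: 6, 2, 3, 4, 1, 7, 5
Ranks of variable 2: 1, 4, 3, 2, 6, 7, 5
d = r₁ − r₂: 5, -2, 0, 2, -5, 0, 0
d²: 25, 4, 0, 4, 25, 0, 0; Σd² = 58
ρ = 1 − 6·58/(7·48) = 1 − 348/336 = -0.036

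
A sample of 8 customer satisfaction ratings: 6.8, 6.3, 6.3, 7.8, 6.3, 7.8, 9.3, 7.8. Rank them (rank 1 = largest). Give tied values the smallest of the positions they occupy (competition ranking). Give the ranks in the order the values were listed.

5, 6, 6, 2, 6, 2, 1, 2

Sorted (descending): 9.3, 7.8, 7.8, 7.8, 6.8, 6.3, 6.3, 6.3
The 3 values of 7.8 occupy positions 2–4 → each gets rank 2.
The 3 values of 6.3 occupy positions 6–8 → each gets rank 6.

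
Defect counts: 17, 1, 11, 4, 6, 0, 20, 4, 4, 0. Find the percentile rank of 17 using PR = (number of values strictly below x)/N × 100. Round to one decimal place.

80.0

N = 10.
Strictly below 17: 8. Equal to 17: 1.
PR = 8/10 × 100 = 80.0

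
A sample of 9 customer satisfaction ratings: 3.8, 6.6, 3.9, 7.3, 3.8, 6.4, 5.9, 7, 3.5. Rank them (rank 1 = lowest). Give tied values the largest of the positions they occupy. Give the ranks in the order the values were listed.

Sorted (ascending): 3.5, 3.8, 3.8, 3.9, 5.9, 6.4, 6.6, 7, 7.3
The 2 values of 3.8 occupy positions 2–3 → each gets rank 3.

3, 7, 4, 9, 3, 6, 5, 8, 1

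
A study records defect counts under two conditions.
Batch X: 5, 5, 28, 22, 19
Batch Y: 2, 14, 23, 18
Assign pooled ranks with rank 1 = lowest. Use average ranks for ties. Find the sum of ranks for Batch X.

Sorted (ascending): 2, 5, 5, 14, 18, 19, 22, 23, 28
The 2 values of 5 occupy positions 2–3 → average rank (2+3)/2 = 2.5.
Batch X values → pooled ranks: 5→2.5, 5→2.5, 28→9, 22→7, 19→6
Rank sum = 2.5 + 2.5 + 9 + 7 + 6 = 27

27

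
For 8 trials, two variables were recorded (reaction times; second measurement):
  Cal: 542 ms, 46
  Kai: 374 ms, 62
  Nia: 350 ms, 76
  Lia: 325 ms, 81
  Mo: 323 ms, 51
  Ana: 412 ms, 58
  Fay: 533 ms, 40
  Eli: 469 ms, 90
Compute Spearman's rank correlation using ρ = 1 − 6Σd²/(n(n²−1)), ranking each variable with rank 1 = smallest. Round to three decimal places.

Ranks of variable 1: 8, 4, 3, 2, 1, 5, 7, 6
Ranks of variable 2: 2, 5, 6, 7, 3, 4, 1, 8
d = r₁ − r₂: 6, -1, -3, -5, -2, 1, 6, -2
d²: 36, 1, 9, 25, 4, 1, 36, 4; Σd² = 116
ρ = 1 − 6·116/(8·63) = 1 − 696/504 = -0.381

-0.381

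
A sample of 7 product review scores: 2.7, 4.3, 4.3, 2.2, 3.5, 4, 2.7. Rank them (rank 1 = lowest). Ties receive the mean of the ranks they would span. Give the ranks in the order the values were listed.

Sorted (ascending): 2.2, 2.7, 2.7, 3.5, 4, 4.3, 4.3
The 2 values of 2.7 occupy positions 2–3 → average rank (2+3)/2 = 2.5.
The 2 values of 4.3 occupy positions 6–7 → average rank (6+7)/2 = 6.5.

2.5, 6.5, 6.5, 1, 4, 5, 2.5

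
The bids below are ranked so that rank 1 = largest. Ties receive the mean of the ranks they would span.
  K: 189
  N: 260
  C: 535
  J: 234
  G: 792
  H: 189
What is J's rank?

Sorted (descending): 792, 535, 260, 234, 189, 189
The 2 values of 189 occupy positions 5–6 → average rank (5+6)/2 = 5.5.
J has value 234 → rank 4.

4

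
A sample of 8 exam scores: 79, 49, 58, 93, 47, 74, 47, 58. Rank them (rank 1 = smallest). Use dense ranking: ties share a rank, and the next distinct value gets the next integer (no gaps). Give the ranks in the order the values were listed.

Sorted (ascending): 47, 47, 49, 58, 58, 74, 79, 93
The 2 values of 47 share dense rank 1.
The 2 values of 58 share dense rank 3.
Remaining distinct values take the next consecutive integers.

5, 2, 3, 6, 1, 4, 1, 3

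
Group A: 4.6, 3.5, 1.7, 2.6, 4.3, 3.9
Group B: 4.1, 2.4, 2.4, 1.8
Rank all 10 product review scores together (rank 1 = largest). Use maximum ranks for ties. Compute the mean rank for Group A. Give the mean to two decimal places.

4.67

Sorted (descending): 4.6, 4.3, 4.1, 3.9, 3.5, 2.6, 2.4, 2.4, 1.8, 1.7
The 2 values of 2.4 occupy positions 7–8 → each gets rank 8.
Group A values → pooled ranks: 4.6→1, 3.5→5, 1.7→10, 2.6→6, 4.3→2, 3.9→4
Mean rank = (1 + 5 + 10 + 6 + 2 + 4) / 6 = 4.67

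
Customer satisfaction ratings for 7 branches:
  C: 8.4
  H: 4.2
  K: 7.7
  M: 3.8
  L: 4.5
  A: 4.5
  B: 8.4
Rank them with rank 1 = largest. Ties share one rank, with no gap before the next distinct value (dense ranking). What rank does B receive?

1

Sorted (descending): 8.4, 8.4, 7.7, 4.5, 4.5, 4.2, 3.8
The 2 values of 8.4 share dense rank 1.
The 2 values of 4.5 share dense rank 3.
Remaining distinct values take the next consecutive integers.
B has value 8.4 → rank 1.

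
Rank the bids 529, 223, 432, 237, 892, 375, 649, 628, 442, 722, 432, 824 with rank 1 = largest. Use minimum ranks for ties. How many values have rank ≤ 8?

9

Sorted (descending): 892, 824, 722, 649, 628, 529, 442, 432, 432, 375, 237, 223
The 2 values of 432 occupy positions 8–9 → each gets rank 8.
Ranks ≤ 8: {1, 2, 3, 4, 5, 6, 7, 8, 8} → 9 values.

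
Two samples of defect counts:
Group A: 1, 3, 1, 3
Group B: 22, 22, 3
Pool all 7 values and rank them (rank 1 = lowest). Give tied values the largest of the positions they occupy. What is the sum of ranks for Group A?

Sorted (ascending): 1, 1, 3, 3, 3, 22, 22
The 2 values of 1 occupy positions 1–2 → each gets rank 2.
The 3 values of 3 occupy positions 3–5 → each gets rank 5.
The 2 values of 22 occupy positions 6–7 → each gets rank 7.
Group A values → pooled ranks: 1→2, 3→5, 1→2, 3→5
Rank sum = 2 + 5 + 2 + 5 = 14

14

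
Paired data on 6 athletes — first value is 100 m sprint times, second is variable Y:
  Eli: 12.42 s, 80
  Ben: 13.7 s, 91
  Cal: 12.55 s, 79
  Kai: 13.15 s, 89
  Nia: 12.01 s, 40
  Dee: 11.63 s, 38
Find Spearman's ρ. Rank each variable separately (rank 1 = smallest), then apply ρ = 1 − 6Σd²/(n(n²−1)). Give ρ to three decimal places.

Ranks of variable 1: 3, 6, 4, 5, 2, 1
Ranks of variable 2: 4, 6, 3, 5, 2, 1
d = r₁ − r₂: -1, 0, 1, 0, 0, 0
d²: 1, 0, 1, 0, 0, 0; Σd² = 2
ρ = 1 − 6·2/(6·35) = 1 − 12/210 = 0.943

0.943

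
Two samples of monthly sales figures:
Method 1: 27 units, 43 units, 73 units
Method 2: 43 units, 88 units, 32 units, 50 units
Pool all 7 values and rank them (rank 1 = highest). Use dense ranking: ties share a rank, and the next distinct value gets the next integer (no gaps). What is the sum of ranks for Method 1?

12

Sorted (descending): 88, 73, 50, 43, 43, 32, 27
The 2 values of 43 share dense rank 4.
Remaining distinct values take the next consecutive integers.
Method 1 values → pooled ranks: 27→6, 43→4, 73→2
Rank sum = 6 + 4 + 2 = 12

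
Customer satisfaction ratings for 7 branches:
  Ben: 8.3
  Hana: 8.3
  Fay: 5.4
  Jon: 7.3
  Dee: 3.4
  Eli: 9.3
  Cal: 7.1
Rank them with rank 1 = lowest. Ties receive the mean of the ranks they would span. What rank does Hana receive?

Sorted (ascending): 3.4, 5.4, 7.1, 7.3, 8.3, 8.3, 9.3
The 2 values of 8.3 occupy positions 5–6 → average rank (5+6)/2 = 5.5.
Hana has value 8.3 → rank 5.5.

5.5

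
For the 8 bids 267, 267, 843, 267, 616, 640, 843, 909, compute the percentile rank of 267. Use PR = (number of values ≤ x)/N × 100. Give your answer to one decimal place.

N = 8.
Strictly below 267: 0. Equal to 267: 3.
PR = 3/8 × 100 = 37.5

37.5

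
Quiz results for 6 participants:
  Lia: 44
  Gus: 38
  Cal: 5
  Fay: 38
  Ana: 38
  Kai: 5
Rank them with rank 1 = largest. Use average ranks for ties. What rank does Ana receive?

3

Sorted (descending): 44, 38, 38, 38, 5, 5
The 3 values of 38 occupy positions 2–4 → average rank 3.
The 2 values of 5 occupy positions 5–6 → average rank (5+6)/2 = 5.5.
Ana has value 38 → rank 3.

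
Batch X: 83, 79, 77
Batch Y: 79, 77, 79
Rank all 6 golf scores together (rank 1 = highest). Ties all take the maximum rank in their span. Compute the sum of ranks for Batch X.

11

Sorted (descending): 83, 79, 79, 79, 77, 77
The 3 values of 79 occupy positions 2–4 → each gets rank 4.
The 2 values of 77 occupy positions 5–6 → each gets rank 6.
Batch X values → pooled ranks: 83→1, 79→4, 77→6
Rank sum = 1 + 4 + 6 = 11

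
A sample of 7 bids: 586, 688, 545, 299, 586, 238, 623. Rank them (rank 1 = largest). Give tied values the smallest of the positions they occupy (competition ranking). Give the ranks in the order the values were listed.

Sorted (descending): 688, 623, 586, 586, 545, 299, 238
The 2 values of 586 occupy positions 3–4 → each gets rank 3.

3, 1, 5, 6, 3, 7, 2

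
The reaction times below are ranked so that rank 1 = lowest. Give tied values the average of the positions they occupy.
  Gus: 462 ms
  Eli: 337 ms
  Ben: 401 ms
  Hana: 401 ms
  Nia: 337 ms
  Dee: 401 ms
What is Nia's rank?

1.5

Sorted (ascending): 337, 337, 401, 401, 401, 462
The 2 values of 337 occupy positions 1–2 → average rank (1+2)/2 = 1.5.
The 3 values of 401 occupy positions 3–5 → average rank 4.
Nia has value 337 ms → rank 1.5.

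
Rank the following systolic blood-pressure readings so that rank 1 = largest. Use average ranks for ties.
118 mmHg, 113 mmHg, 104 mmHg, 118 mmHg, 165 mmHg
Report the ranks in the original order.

2.5, 4, 5, 2.5, 1

Sorted (descending): 165, 118, 118, 113, 104
The 2 values of 118 occupy positions 2–3 → average rank (2+3)/2 = 2.5.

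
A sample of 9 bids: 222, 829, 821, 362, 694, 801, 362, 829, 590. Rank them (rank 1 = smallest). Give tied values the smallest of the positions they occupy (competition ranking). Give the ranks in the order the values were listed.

Sorted (ascending): 222, 362, 362, 590, 694, 801, 821, 829, 829
The 2 values of 362 occupy positions 2–3 → each gets rank 2.
The 2 values of 829 occupy positions 8–9 → each gets rank 8.

1, 8, 7, 2, 5, 6, 2, 8, 4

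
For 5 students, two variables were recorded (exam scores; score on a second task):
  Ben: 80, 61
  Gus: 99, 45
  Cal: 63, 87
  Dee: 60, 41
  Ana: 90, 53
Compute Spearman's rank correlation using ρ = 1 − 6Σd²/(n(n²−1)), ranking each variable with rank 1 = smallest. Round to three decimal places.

0.000

Ranks of variable 1: 3, 5, 2, 1, 4
Ranks of variable 2: 4, 2, 5, 1, 3
d = r₁ − r₂: -1, 3, -3, 0, 1
d²: 1, 9, 9, 0, 1; Σd² = 20
ρ = 1 − 6·20/(5·24) = 1 − 120/120 = 0.000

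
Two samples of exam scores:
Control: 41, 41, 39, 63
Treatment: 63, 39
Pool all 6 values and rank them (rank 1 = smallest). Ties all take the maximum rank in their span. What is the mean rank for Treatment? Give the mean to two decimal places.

Sorted (ascending): 39, 39, 41, 41, 63, 63
The 2 values of 39 occupy positions 1–2 → each gets rank 2.
The 2 values of 41 occupy positions 3–4 → each gets rank 4.
The 2 values of 63 occupy positions 5–6 → each gets rank 6.
Treatment values → pooled ranks: 63→6, 39→2
Mean rank = (6 + 2) / 2 = 4.00

4.00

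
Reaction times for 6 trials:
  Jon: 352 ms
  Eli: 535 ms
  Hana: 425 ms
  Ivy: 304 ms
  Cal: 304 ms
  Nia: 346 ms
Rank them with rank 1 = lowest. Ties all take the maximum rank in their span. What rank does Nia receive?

Sorted (ascending): 304, 304, 346, 352, 425, 535
The 2 values of 304 occupy positions 1–2 → each gets rank 2.
Nia has value 346 ms → rank 3.

3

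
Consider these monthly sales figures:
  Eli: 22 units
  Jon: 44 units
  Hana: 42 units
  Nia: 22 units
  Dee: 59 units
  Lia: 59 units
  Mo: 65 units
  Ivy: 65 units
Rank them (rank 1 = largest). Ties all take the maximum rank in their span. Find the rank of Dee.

4

Sorted (descending): 65, 65, 59, 59, 44, 42, 22, 22
The 2 values of 65 occupy positions 1–2 → each gets rank 2.
The 2 values of 59 occupy positions 3–4 → each gets rank 4.
The 2 values of 22 occupy positions 7–8 → each gets rank 8.
Dee has value 59 units → rank 4.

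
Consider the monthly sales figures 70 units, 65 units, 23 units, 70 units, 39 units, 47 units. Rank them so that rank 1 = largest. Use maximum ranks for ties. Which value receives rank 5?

Sorted (descending): 70, 70, 65, 47, 39, 23
The 2 values of 70 occupy positions 1–2 → each gets rank 2.
Rank 5 → value 39.

39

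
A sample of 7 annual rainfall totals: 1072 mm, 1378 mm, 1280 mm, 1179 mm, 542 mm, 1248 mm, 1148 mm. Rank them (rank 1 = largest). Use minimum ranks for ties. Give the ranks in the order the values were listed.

6, 1, 2, 4, 7, 3, 5

Sorted (descending): 1378, 1280, 1248, 1179, 1148, 1072, 542
No ties — each value takes its position as its rank.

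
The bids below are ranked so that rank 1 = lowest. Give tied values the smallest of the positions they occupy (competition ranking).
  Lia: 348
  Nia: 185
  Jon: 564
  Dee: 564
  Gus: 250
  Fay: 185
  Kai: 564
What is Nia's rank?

1

Sorted (ascending): 185, 185, 250, 348, 564, 564, 564
The 2 values of 185 occupy positions 1–2 → each gets rank 1.
The 3 values of 564 occupy positions 5–7 → each gets rank 5.
Nia has value 185 → rank 1.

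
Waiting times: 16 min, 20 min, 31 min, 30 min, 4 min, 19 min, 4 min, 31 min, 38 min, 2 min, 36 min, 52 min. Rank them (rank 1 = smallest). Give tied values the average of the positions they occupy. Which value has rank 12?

Sorted (ascending): 2, 4, 4, 16, 19, 20, 30, 31, 31, 36, 38, 52
The 2 values of 4 occupy positions 2–3 → average rank (2+3)/2 = 2.5.
The 2 values of 31 occupy positions 8–9 → average rank (8+9)/2 = 8.5.
Rank 12 → value 52.

52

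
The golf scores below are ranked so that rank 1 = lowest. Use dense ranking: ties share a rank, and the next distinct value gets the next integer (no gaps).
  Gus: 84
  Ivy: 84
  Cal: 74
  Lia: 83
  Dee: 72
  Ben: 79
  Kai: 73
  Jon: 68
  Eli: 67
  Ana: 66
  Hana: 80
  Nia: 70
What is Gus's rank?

Sorted (ascending): 66, 67, 68, 70, 72, 73, 74, 79, 80, 83, 84, 84
The 2 values of 84 share dense rank 11.
Remaining distinct values take the next consecutive integers.
Gus has value 84 → rank 11.

11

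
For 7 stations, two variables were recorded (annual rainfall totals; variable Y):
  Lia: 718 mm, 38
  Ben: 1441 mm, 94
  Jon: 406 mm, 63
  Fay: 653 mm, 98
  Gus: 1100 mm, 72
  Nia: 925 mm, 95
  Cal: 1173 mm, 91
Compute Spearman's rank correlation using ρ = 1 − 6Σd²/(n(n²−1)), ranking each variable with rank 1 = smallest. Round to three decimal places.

Ranks of variable 1: 3, 7, 1, 2, 5, 4, 6
Ranks of variable 2: 1, 5, 2, 7, 3, 6, 4
d = r₁ − r₂: 2, 2, -1, -5, 2, -2, 2
d²: 4, 4, 1, 25, 4, 4, 4; Σd² = 46
ρ = 1 − 6·46/(7·48) = 1 − 276/336 = 0.179

0.179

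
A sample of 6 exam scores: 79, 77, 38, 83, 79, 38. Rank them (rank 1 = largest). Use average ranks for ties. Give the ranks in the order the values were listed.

Sorted (descending): 83, 79, 79, 77, 38, 38
The 2 values of 79 occupy positions 2–3 → average rank (2+3)/2 = 2.5.
The 2 values of 38 occupy positions 5–6 → average rank (5+6)/2 = 5.5.

2.5, 4, 5.5, 1, 2.5, 5.5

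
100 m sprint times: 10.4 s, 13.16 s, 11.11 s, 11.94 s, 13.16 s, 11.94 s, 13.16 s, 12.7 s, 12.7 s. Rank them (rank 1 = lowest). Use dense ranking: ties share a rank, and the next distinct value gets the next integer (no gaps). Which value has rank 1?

10.4

Sorted (ascending): 10.4, 11.11, 11.94, 11.94, 12.7, 12.7, 13.16, 13.16, 13.16
The 2 values of 11.94 share dense rank 3.
The 2 values of 12.7 share dense rank 4.
The 3 values of 13.16 share dense rank 5.
Remaining distinct values take the next consecutive integers.
Rank 1 → value 10.4.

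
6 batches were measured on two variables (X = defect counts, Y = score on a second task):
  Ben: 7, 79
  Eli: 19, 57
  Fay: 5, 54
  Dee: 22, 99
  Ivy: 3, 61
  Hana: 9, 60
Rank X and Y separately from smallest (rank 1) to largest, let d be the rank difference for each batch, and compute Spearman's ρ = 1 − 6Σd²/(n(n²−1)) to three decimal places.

0.314

Ranks of variable 1: 3, 5, 2, 6, 1, 4
Ranks of variable 2: 5, 2, 1, 6, 4, 3
d = r₁ − r₂: -2, 3, 1, 0, -3, 1
d²: 4, 9, 1, 0, 9, 1; Σd² = 24
ρ = 1 − 6·24/(6·35) = 1 − 144/210 = 0.314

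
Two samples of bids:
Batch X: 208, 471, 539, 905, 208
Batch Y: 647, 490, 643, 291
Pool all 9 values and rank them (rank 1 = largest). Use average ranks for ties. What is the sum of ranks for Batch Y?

17

Sorted (descending): 905, 647, 643, 539, 490, 471, 291, 208, 208
The 2 values of 208 occupy positions 8–9 → average rank (8+9)/2 = 8.5.
Batch Y values → pooled ranks: 647→2, 490→5, 643→3, 291→7
Rank sum = 2 + 5 + 3 + 7 = 17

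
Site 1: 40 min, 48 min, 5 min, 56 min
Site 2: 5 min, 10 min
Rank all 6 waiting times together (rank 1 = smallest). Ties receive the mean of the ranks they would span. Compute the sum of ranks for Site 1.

16.5

Sorted (ascending): 5, 5, 10, 40, 48, 56
The 2 values of 5 occupy positions 1–2 → average rank (1+2)/2 = 1.5.
Site 1 values → pooled ranks: 40→4, 48→5, 5→1.5, 56→6
Rank sum = 4 + 5 + 1.5 + 6 = 16.5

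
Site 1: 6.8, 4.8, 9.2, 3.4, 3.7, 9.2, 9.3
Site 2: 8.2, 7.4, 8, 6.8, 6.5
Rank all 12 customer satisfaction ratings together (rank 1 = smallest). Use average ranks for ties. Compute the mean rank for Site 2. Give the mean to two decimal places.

6.70

Sorted (ascending): 3.4, 3.7, 4.8, 6.5, 6.8, 6.8, 7.4, 8, 8.2, 9.2, 9.2, 9.3
The 2 values of 6.8 occupy positions 5–6 → average rank (5+6)/2 = 5.5.
The 2 values of 9.2 occupy positions 10–11 → average rank (10+11)/2 = 10.5.
Site 2 values → pooled ranks: 8.2→9, 7.4→7, 8→8, 6.8→5.5, 6.5→4
Mean rank = (9 + 7 + 8 + 5.5 + 4) / 5 = 6.70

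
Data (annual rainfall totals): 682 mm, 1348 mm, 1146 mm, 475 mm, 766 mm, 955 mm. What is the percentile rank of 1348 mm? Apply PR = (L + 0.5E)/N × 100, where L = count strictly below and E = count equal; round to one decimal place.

91.7

N = 6.
Strictly below 1348: 5. Equal to 1348: 1.
PR = (5 + 0.5·1)/6 × 100 = 91.7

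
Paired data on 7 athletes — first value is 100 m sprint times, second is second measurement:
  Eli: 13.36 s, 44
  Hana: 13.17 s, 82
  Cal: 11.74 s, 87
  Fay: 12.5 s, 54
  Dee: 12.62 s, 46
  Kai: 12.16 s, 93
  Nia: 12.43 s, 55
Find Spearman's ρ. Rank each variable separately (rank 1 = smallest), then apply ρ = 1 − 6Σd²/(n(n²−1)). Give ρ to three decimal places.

Ranks of variable 1: 7, 6, 1, 4, 5, 2, 3
Ranks of variable 2: 1, 5, 6, 3, 2, 7, 4
d = r₁ − r₂: 6, 1, -5, 1, 3, -5, -1
d²: 36, 1, 25, 1, 9, 25, 1; Σd² = 98
ρ = 1 − 6·98/(7·48) = 1 − 588/336 = -0.750

-0.750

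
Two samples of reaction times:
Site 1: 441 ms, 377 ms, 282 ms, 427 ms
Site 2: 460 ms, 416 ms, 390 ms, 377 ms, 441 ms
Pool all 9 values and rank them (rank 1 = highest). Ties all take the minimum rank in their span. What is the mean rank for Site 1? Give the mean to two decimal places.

5.50

Sorted (descending): 460, 441, 441, 427, 416, 390, 377, 377, 282
The 2 values of 441 occupy positions 2–3 → each gets rank 2.
The 2 values of 377 occupy positions 7–8 → each gets rank 7.
Site 1 values → pooled ranks: 441→2, 377→7, 282→9, 427→4
Mean rank = (2 + 7 + 9 + 4) / 4 = 5.50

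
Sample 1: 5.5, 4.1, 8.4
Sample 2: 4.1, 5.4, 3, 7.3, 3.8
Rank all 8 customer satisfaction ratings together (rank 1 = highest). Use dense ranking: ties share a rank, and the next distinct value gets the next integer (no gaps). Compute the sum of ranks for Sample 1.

Sorted (descending): 8.4, 7.3, 5.5, 5.4, 4.1, 4.1, 3.8, 3
The 2 values of 4.1 share dense rank 5.
Remaining distinct values take the next consecutive integers.
Sample 1 values → pooled ranks: 5.5→3, 4.1→5, 8.4→1
Rank sum = 3 + 5 + 1 = 9

9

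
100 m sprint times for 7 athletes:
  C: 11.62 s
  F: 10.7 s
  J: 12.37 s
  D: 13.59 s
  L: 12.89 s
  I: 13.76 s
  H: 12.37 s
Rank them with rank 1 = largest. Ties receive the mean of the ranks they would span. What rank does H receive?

Sorted (descending): 13.76, 13.59, 12.89, 12.37, 12.37, 11.62, 10.7
The 2 values of 12.37 occupy positions 4–5 → average rank (4+5)/2 = 4.5.
H has value 12.37 s → rank 4.5.

4.5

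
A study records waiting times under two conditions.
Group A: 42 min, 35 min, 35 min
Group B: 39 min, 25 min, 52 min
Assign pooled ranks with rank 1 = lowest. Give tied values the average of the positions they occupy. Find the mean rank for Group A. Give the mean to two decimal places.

Sorted (ascending): 25, 35, 35, 39, 42, 52
The 2 values of 35 occupy positions 2–3 → average rank (2+3)/2 = 2.5.
Group A values → pooled ranks: 42→5, 35→2.5, 35→2.5
Mean rank = (5 + 2.5 + 2.5) / 3 = 3.33

3.33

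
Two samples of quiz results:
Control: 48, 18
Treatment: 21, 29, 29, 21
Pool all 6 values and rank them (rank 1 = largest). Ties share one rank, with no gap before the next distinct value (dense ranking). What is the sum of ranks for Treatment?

Sorted (descending): 48, 29, 29, 21, 21, 18
The 2 values of 29 share dense rank 2.
The 2 values of 21 share dense rank 3.
Remaining distinct values take the next consecutive integers.
Treatment values → pooled ranks: 21→3, 29→2, 29→2, 21→3
Rank sum = 3 + 2 + 2 + 3 = 10

10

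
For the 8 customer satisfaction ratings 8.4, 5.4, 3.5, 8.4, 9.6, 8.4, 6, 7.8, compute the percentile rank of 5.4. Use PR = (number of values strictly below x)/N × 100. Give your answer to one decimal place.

N = 8.
Strictly below 5.4: 1. Equal to 5.4: 1.
PR = 1/8 × 100 = 12.5

12.5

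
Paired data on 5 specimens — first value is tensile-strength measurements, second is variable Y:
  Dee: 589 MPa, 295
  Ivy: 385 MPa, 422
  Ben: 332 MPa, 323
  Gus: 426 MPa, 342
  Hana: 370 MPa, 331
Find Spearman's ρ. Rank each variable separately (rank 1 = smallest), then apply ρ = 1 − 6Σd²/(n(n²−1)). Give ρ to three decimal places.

-0.100

Ranks of variable 1: 5, 3, 1, 4, 2
Ranks of variable 2: 1, 5, 2, 4, 3
d = r₁ − r₂: 4, -2, -1, 0, -1
d²: 16, 4, 1, 0, 1; Σd² = 22
ρ = 1 − 6·22/(5·24) = 1 − 132/120 = -0.100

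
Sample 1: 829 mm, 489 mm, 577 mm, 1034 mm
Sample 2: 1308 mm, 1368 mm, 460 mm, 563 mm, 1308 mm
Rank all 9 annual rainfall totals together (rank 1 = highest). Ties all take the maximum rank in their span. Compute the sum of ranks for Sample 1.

23

Sorted (descending): 1368, 1308, 1308, 1034, 829, 577, 563, 489, 460
The 2 values of 1308 occupy positions 2–3 → each gets rank 3.
Sample 1 values → pooled ranks: 829→5, 489→8, 577→6, 1034→4
Rank sum = 5 + 8 + 6 + 4 = 23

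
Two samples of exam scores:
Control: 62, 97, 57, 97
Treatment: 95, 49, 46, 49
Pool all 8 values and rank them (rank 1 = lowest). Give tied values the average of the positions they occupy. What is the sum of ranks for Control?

24

Sorted (ascending): 46, 49, 49, 57, 62, 95, 97, 97
The 2 values of 49 occupy positions 2–3 → average rank (2+3)/2 = 2.5.
The 2 values of 97 occupy positions 7–8 → average rank (7+8)/2 = 7.5.
Control values → pooled ranks: 62→5, 97→7.5, 57→4, 97→7.5
Rank sum = 5 + 7.5 + 4 + 7.5 = 24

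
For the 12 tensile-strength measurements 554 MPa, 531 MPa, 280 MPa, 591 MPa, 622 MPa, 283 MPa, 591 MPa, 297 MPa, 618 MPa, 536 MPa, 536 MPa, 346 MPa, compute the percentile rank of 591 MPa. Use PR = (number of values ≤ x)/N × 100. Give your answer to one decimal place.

N = 12.
Strictly below 591: 8. Equal to 591: 2.
PR = 10/12 × 100 = 83.3

83.3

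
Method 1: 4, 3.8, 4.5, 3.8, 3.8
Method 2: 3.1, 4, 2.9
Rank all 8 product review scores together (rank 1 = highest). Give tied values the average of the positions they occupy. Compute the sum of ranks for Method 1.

Sorted (descending): 4.5, 4, 4, 3.8, 3.8, 3.8, 3.1, 2.9
The 2 values of 4 occupy positions 2–3 → average rank (2+3)/2 = 2.5.
The 3 values of 3.8 occupy positions 4–6 → average rank 5.
Method 1 values → pooled ranks: 4→2.5, 3.8→5, 4.5→1, 3.8→5, 3.8→5
Rank sum = 2.5 + 5 + 1 + 5 + 5 = 18.5

18.5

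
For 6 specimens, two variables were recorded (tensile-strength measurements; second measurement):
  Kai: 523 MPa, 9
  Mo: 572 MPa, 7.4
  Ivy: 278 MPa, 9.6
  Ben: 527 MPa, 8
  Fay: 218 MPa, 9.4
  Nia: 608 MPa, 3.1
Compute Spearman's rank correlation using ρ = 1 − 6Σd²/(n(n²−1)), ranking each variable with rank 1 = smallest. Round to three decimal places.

-0.943

Ranks of variable 1: 3, 5, 2, 4, 1, 6
Ranks of variable 2: 4, 2, 6, 3, 5, 1
d = r₁ − r₂: -1, 3, -4, 1, -4, 5
d²: 1, 9, 16, 1, 16, 25; Σd² = 68
ρ = 1 − 6·68/(6·35) = 1 − 408/210 = -0.943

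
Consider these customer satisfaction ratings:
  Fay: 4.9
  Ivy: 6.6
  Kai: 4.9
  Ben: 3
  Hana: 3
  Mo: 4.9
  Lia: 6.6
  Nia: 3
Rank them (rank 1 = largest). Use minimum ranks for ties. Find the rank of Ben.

Sorted (descending): 6.6, 6.6, 4.9, 4.9, 4.9, 3, 3, 3
The 2 values of 6.6 occupy positions 1–2 → each gets rank 1.
The 3 values of 4.9 occupy positions 3–5 → each gets rank 3.
The 3 values of 3 occupy positions 6–8 → each gets rank 6.
Ben has value 3 → rank 6.

6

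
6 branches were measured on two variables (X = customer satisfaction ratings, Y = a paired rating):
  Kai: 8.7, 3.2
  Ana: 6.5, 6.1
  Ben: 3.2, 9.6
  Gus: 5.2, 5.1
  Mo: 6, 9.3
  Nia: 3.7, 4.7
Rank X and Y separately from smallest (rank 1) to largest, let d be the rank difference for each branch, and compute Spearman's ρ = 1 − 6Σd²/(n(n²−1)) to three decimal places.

-0.486

Ranks of variable 1: 6, 5, 1, 3, 4, 2
Ranks of variable 2: 1, 4, 6, 3, 5, 2
d = r₁ − r₂: 5, 1, -5, 0, -1, 0
d²: 25, 1, 25, 0, 1, 0; Σd² = 52
ρ = 1 − 6·52/(6·35) = 1 − 312/210 = -0.486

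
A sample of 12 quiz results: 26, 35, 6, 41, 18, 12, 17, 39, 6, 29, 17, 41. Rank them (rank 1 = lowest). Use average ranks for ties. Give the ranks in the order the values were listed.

Sorted (ascending): 6, 6, 12, 17, 17, 18, 26, 29, 35, 39, 41, 41
The 2 values of 6 occupy positions 1–2 → average rank (1+2)/2 = 1.5.
The 2 values of 17 occupy positions 4–5 → average rank (4+5)/2 = 4.5.
The 2 values of 41 occupy positions 11–12 → average rank (11+12)/2 = 11.5.

7, 9, 1.5, 11.5, 6, 3, 4.5, 10, 1.5, 8, 4.5, 11.5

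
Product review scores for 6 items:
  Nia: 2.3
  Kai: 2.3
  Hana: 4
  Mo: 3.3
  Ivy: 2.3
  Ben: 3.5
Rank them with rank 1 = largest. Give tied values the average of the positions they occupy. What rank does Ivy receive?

5

Sorted (descending): 4, 3.5, 3.3, 2.3, 2.3, 2.3
The 3 values of 2.3 occupy positions 4–6 → average rank 5.
Ivy has value 2.3 → rank 5.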